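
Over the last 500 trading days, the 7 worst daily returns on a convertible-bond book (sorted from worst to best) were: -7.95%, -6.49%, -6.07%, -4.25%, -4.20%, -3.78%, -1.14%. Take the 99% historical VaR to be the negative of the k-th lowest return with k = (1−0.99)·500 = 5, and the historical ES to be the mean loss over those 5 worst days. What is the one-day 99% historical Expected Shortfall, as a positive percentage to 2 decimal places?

The 5 worst returns sum to -28.96%.
ES = −(-28.96%) / 5 = 5.792% ≈ 5.79%.

5.79%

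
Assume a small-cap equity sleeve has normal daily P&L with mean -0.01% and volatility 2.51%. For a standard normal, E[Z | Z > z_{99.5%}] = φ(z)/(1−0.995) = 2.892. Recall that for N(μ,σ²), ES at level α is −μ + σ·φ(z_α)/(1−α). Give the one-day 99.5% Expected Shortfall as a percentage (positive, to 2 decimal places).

ES = −(-0.01%) + 2.51% × 2.892 = 7.269%.

7.27%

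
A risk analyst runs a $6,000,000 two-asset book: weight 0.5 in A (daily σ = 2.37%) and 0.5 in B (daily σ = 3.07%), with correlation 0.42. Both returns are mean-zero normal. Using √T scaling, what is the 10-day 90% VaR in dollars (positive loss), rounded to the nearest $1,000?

$559,000

σ_p = √(0.5²·2.37² + 0.5²·3.07² + 2·0.42·0.5·0.5·2.37·3.07) = 2.300%.
σ_{10d} = 2.300% × √10 = 7.273%.
z(90%) = 1.282.
VaR = 1.282 × 7.273% = 9.324%; on $6,000,000 that is $559,440.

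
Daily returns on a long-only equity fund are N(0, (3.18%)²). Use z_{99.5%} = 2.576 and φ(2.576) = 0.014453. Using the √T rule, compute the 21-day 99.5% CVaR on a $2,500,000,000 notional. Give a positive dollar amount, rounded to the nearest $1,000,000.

$1,053,000,000

σ_{21d} = 3.18% × √21 = 14.573%.
ES multiplier = φ(z)/(1−α) = 0.014453/0.005 = 2.891.
ES = 14.573% × 2.891 = 42.131%; on $2,500,000,000: $1,053,275,000.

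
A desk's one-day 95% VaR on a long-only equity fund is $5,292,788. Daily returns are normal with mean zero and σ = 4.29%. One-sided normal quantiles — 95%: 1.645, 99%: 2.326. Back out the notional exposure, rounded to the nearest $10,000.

$75,000,000

VaR as a fraction of value: z·σ = 1.645 × 4.29% = 7.05705%.
Position = $5,292,788 / 0.0705705 = $75,000,007.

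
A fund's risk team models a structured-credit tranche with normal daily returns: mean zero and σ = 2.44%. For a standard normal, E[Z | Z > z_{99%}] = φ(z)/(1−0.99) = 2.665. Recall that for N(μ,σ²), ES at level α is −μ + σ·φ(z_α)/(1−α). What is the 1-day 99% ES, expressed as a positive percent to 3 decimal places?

ES = 2.44% × 2.665 = 6.503%.

6.503%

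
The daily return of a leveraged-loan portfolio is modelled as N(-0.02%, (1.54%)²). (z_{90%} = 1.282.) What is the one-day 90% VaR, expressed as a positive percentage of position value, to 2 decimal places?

1.99%

VaR = −μ + z·σ = −(-0.02%) + 1.282 × 1.54% = 1.994%.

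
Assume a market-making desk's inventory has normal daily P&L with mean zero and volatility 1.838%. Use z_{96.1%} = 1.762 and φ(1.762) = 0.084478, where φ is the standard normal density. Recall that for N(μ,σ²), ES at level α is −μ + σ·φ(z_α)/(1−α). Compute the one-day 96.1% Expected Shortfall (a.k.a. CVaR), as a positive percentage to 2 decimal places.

3.98%

Tail multiplier: φ(z)/(1−α) = 0.084478 / 0.039 = 2.166.
ES = 1.838% × 2.166 = 3.981%.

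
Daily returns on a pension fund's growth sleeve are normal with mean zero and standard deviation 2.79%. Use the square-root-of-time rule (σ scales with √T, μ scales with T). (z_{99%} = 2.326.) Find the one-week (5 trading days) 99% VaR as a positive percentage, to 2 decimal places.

14.51%

σ_{5d} = 2.79% × √5 = 6.239%.
VaR = 2.326 × 6.239% = 14.512%.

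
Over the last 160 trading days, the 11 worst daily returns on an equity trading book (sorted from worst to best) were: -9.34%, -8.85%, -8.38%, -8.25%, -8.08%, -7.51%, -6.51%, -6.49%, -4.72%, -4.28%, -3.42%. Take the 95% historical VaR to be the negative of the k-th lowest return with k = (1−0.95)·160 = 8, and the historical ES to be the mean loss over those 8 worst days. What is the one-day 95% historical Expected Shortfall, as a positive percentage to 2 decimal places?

7.93%

The 8 worst returns sum to -63.41%.
ES = −(-63.41%) / 8 = 7.92625% ≈ 7.93%.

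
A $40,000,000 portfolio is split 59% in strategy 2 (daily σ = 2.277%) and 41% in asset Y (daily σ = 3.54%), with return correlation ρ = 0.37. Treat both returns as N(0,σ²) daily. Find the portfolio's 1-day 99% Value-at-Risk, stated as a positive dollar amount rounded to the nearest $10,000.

$2,150,000

σ_p² = 0.59²·2.277² + 0.41²·3.54² + 2·0.37·0.59·0.41·2.277·3.54 = 5.3543 (%²).
σ_p = √5.3543 = 2.314%.
At 99%, z = 2.326.
VaR = 2.326 × 2.314% = 5.382%; on $40,000,000 that is $2,152,800.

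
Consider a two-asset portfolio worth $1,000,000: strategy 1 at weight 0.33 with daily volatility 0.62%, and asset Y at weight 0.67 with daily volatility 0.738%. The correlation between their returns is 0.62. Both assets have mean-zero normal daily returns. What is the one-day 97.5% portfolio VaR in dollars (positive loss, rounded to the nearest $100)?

$12,600

σ_p² = 0.33²·0.62² + 0.67²·0.738² + 2·0.62·0.33·0.67·0.62·0.738 = 0.4118 (%²).
σ_p = √0.4118 = 0.642%.
At 97.5%, z = 1.960.
VaR = 1.960 × 0.642% = 1.258%; on $1,000,000 that is $12,580.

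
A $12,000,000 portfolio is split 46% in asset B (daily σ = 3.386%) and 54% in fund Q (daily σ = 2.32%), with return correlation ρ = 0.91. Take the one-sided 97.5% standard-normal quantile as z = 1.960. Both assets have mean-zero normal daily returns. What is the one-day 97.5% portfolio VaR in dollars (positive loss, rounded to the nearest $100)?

σ_p² = 0.46²·3.386² + 0.54²·2.32² + 2·0.91·0.46·0.54·3.386·2.32 = 7.5469 (%²).
σ_p = √7.5469 = 2.747%.
VaR = 1.960 × 2.747% = 5.384%; on $12,000,000 that is $646,080.

$646,100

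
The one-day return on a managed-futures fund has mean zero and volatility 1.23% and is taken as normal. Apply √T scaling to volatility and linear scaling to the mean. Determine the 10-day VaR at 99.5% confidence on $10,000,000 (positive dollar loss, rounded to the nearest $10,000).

At 99.5%, z = 2.576.
σ_{10d} = 1.23% × √10 = 3.890%.
VaR = 2.576 × 3.890% = 10.021%.
On $10,000,000: 0.10021 × $10,000,000 = $1,002,100.

$1,000,000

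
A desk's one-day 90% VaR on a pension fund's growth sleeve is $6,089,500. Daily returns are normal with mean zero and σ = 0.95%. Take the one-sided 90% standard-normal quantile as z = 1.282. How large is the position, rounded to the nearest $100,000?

VaR as a fraction of value: z·σ = 1.282 × 0.95% = 1.2179%.
Position = $6,089,500 / 0.012179 = $500,000,000.

$500,000,000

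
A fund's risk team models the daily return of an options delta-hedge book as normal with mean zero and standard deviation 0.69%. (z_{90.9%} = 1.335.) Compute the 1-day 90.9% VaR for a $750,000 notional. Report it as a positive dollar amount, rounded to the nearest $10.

$6,910

VaR = z·σ = 1.335 × 0.69% = 0.921%.
On $750,000: 0.00921 × $750,000 = $6,908.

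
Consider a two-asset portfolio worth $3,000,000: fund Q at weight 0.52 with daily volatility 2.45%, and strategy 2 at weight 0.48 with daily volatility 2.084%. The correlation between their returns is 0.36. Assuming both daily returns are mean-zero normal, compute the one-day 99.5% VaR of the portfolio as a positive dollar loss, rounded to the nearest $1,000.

σ_p² = 0.52²·2.45² + 0.48²·2.084² + 2·0.36·0.52·0.48·2.45·2.084 = 3.5413 (%²).
σ_p = √3.5413 = 1.882%.
At 99.5%, z = 2.576.
VaR = 2.576 × 1.882% = 4.848%; on $3,000,000 that is $145,440.

$145,000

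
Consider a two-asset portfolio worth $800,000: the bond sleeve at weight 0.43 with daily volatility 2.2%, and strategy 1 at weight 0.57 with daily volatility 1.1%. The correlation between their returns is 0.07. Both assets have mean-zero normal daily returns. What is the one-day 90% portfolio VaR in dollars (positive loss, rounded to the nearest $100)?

σ_p² = 0.43²·2.2² + 0.57²·1.1² + 2·0.07·0.43·0.57·2.2·1.1 = 1.3711 (%²).
σ_p = √1.3711 = 1.171%.
At 90%, z = 1.282.
VaR = 1.282 × 1.171% = 1.501%; on $800,000 that is $12,008.

$12,000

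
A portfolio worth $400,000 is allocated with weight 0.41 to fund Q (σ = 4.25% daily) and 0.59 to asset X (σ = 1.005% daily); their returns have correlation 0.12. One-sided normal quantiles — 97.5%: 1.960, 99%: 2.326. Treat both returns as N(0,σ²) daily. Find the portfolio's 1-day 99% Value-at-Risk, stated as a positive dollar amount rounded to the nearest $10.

σ_p² = 0.41²·4.25² + 0.59²·1.005² + 2·0.12·0.41·0.59·4.25·1.005 = 3.6359 (%²).
σ_p = √3.6359 = 1.907%.
VaR = 2.326 × 1.907% = 4.436%; on $400,000 that is $17,744.

$17,740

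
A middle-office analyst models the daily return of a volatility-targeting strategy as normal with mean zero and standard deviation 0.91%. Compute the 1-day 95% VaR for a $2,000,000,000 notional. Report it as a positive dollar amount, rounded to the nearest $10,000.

At 95% one-sided, z = 1.645.
VaR = z·σ = 1.645 × 0.91% = 1.497%.
On $2,000,000,000: 0.01497 × $2,000,000,000 = $29,940,000.

$29,940,000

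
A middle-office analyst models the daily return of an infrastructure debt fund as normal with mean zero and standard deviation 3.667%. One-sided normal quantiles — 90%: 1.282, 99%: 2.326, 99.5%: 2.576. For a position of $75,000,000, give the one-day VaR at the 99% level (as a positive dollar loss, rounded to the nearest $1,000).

VaR = z·σ = 2.326 × 3.667% = 8.529%.
On $75,000,000: 0.08529 × $75,000,000 = $6,396,750.

$6,397,000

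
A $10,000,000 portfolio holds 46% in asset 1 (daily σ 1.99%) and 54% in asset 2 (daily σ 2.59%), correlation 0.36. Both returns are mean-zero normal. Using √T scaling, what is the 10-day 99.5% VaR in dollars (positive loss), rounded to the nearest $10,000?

$1,570,000

σ_p = √(0.46²·1.99² + 0.54²·2.59² + 2·0.36·0.46·0.54·1.99·2.59) = 1.928%.
σ_{10d} = 1.928% × √10 = 6.097%.
z(99.5%) = 2.576.
VaR = 2.576 × 6.097% = 15.706%; on $10,000,000 that is $1,570,600.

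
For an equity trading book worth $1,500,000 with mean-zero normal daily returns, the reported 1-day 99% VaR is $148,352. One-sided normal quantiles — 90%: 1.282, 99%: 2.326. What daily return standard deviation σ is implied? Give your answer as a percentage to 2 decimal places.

VaR as a fraction: $148,352 / $1,500,000 = 9.890%.
σ = VaR / z = 9.890% / 2.326 = 4.252%.

4.25%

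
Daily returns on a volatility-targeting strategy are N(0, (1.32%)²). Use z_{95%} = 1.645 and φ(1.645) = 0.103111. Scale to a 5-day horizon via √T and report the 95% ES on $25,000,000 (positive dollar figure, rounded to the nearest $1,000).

$1,522,000

σ_{5d} = 1.32% × √5 = 2.952%.
ES multiplier = φ(z)/(1−α) = 0.103111/0.05 = 2.062.
ES = 2.952% × 2.062 = 6.087%; on $25,000,000: $1,521,750.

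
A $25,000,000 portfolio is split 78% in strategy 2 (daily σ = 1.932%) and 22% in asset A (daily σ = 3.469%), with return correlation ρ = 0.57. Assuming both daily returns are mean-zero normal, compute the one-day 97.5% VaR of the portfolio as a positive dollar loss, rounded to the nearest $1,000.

σ_p² = 0.78²·1.932² + 0.22²·3.469² + 2·0.57·0.78·0.22·1.932·3.469 = 4.1645 (%²).
σ_p = √4.1645 = 2.041%.
At 97.5%, z = 1.960.
VaR = 1.960 × 2.041% = 4.000%; on $25,000,000 that is $1,000,000.

$1,000,000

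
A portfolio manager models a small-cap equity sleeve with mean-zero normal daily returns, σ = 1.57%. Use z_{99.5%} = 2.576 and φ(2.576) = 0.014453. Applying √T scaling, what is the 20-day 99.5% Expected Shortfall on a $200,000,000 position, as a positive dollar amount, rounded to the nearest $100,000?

$40,600,000

σ_{20d} = 1.57% × √20 = 7.021%.
ES multiplier = φ(z)/(1−α) = 0.014453/0.005 = 2.891.
ES = 7.021% × 2.891 = 20.298%; on $200,000,000: $40,596,000.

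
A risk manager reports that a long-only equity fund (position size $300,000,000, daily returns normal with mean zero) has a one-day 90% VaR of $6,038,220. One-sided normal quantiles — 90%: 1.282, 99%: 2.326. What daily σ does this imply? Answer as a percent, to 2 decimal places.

1.57%

VaR as a fraction: $6,038,220 / $300,000,000 = 2.013%.
σ = VaR / z = 2.013% / 1.282 = 1.570%.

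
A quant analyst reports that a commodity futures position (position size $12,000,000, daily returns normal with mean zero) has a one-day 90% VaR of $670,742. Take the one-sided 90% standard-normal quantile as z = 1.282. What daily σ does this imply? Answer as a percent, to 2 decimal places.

4.36%

VaR as a fraction: $670,742 / $12,000,000 = 5.590%.
σ = VaR / z = 5.590% / 1.282 = 4.360%.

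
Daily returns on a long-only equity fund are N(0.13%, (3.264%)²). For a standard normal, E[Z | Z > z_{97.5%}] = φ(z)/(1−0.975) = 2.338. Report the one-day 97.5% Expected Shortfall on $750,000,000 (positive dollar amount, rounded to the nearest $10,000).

$56,260,000

ES = −(0.13%) + 3.264% × 2.338 = 7.501%.
On $750,000,000: 0.07501 × $750,000,000 = $56,257,500.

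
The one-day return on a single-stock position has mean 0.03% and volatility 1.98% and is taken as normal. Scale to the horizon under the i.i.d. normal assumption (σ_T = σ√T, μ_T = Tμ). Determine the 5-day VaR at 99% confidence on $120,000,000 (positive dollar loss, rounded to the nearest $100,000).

$12,200,000

At 99%, z = 2.326.
σ_{5d} = 1.98% × √5 = 4.427%; μ_{5d} = 5 × 0.03% = 0.150%.
VaR = −(0.150%) + 2.326 × 4.427% = 10.147%.
On $120,000,000: 0.10147 × $120,000,000 = $12,176,400.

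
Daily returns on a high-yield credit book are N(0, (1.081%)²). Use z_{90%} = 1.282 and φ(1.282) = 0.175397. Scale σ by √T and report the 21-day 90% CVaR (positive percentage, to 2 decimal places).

8.69%

σ_{21d} = 1.081% × √21 = 4.954%.
ES multiplier = φ(z)/(1−α) = 0.175397/0.1 = 1.754.
ES = 4.954% × 1.754 = 8.689%.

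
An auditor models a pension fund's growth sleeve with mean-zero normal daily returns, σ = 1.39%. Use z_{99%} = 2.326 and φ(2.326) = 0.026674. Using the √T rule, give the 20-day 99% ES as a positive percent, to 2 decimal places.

σ_{20d} = 1.39% × √20 = 6.216%.
ES multiplier = φ(z)/(1−α) = 0.026674/0.01 = 2.667.
ES = 6.216% × 2.667 = 16.578%.

16.58%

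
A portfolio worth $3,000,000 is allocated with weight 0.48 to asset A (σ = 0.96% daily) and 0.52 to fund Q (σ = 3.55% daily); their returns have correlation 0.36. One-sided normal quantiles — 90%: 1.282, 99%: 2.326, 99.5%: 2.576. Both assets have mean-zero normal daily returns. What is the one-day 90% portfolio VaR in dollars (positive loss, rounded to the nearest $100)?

σ_p² = 0.48²·0.96² + 0.52²·3.55² + 2·0.36·0.48·0.52·0.96·3.55 = 4.2325 (%²).
σ_p = √4.2325 = 2.057%.
VaR = 1.282 × 2.057% = 2.637%; on $3,000,000 that is $79,110.

$79,100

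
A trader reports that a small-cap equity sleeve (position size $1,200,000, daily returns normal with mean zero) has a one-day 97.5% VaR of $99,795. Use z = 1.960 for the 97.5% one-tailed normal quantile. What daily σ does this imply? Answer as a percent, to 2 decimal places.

VaR as a fraction: $99,795 / $1,200,000 = 8.316%.
σ = VaR / z = 8.316% / 1.960 = 4.243%.

4.24%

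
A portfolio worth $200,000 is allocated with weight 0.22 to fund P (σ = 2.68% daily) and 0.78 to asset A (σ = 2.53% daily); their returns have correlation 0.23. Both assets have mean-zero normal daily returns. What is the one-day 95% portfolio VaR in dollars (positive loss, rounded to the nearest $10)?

$7,190

σ_p² = 0.22²·2.68² + 0.78²·2.53² + 2·0.23·0.22·0.78·2.68·2.53 = 4.7772 (%²).
σ_p = √4.7772 = 2.186%.
At 95%, z = 1.645.
VaR = 1.645 × 2.186% = 3.596%; on $200,000 that is $7,192.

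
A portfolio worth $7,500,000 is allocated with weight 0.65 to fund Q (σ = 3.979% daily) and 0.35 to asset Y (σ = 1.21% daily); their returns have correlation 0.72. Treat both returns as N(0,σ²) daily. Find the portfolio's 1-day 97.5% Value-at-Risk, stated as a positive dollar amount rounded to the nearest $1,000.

σ_p² = 0.65²·3.979² + 0.35²·1.21² + 2·0.72·0.65·0.35·3.979·1.21 = 8.4458 (%²).
σ_p = √8.4458 = 2.906%.
At 97.5%, z = 1.960.
VaR = 1.960 × 2.906% = 5.696%; on $7,500,000 that is $427,200.

$427,000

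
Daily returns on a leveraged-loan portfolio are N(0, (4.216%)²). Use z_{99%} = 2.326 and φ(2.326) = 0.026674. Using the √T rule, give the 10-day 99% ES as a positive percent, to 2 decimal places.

35.56%

σ_{10d} = 4.216% × √10 = 13.332%.
ES multiplier = φ(z)/(1−α) = 0.026674/0.01 = 2.667.
ES = 13.332% × 2.667 = 35.556%.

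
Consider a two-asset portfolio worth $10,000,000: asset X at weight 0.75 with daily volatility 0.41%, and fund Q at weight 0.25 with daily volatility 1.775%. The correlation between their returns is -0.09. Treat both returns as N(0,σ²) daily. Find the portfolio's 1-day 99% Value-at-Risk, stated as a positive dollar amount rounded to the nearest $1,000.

$120,000

σ_p² = 0.75²·0.41² + 0.25²·1.775² + 2·-0.09·0.75·0.25·0.41·1.775 = 0.2669 (%²).
σ_p = √0.2669 = 0.517%.
At 99%, z = 2.326.
VaR = 2.326 × 0.517% = 1.203%; on $10,000,000 that is $120,300.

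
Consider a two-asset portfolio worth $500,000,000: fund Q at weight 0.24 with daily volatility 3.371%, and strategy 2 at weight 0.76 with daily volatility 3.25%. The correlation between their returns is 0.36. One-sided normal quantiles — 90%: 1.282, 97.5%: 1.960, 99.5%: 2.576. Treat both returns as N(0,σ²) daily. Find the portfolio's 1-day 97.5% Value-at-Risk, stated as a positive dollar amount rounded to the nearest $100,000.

$28,100,000

σ_p² = 0.24²·3.371² + 0.76²·3.25² + 2·0.36·0.24·0.76·3.371·3.25 = 8.1942 (%²).
σ_p = √8.1942 = 2.863%.
VaR = 1.960 × 2.863% = 5.611%; on $500,000,000 that is $28,055,000.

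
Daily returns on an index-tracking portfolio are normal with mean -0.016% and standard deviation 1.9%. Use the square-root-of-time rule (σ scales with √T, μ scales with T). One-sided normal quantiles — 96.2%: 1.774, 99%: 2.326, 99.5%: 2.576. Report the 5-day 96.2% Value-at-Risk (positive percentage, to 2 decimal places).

σ_{5d} = 1.9% × √5 = 4.249%; μ_{5d} = 5 × -0.016% = -0.080%.
VaR = −(-0.080%) + 1.774 × 4.249% = 7.618%.

7.62%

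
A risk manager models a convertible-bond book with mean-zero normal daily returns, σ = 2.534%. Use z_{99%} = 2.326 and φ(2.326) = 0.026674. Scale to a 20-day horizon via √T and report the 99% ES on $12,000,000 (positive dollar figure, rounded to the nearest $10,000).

σ_{20d} = 2.534% × √20 = 11.332%.
ES multiplier = φ(z)/(1−α) = 0.026674/0.01 = 2.667.
ES = 11.332% × 2.667 = 30.222%; on $12,000,000: $3,626,640.

$3,630,000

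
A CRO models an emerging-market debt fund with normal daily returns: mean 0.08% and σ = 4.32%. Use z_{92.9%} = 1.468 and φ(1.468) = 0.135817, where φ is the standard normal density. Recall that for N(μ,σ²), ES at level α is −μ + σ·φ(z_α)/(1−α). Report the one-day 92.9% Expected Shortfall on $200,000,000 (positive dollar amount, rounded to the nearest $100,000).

$16,400,000

Tail multiplier: φ(z)/(1−α) = 0.135817 / 0.071 = 1.913.
ES = −(0.08%) + 4.32% × 1.913 = 8.184%.
On $200,000,000: 0.08184 × $200,000,000 = $16,368,000.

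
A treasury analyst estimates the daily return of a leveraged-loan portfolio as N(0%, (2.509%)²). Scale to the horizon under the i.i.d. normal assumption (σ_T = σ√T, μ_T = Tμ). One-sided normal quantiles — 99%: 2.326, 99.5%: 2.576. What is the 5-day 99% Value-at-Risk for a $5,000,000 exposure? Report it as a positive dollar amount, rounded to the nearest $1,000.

σ_{5d} = 2.509% × √5 = 5.610%.
VaR = 2.326 × 5.610% = 13.049%.
On $5,000,000: 0.13049 × $5,000,000 = $652,450.

$652,000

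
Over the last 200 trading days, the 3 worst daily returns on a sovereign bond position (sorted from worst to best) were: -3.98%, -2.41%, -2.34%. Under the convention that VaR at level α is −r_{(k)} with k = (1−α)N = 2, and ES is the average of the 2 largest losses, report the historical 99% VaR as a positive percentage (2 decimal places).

k = 2; the 2nd lowest return is -2.41%, so VaR = 2.41%.

2.41%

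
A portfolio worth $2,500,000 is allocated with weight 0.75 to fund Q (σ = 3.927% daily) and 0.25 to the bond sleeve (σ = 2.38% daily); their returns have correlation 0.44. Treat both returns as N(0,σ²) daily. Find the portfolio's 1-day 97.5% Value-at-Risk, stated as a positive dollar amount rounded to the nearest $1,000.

σ_p² = 0.75²·3.927² + 0.25²·2.38² + 2·0.44·0.75·0.25·3.927·2.38 = 10.5707 (%²).
σ_p = √10.5707 = 3.251%.
At 97.5%, z = 1.960.
VaR = 1.960 × 3.251% = 6.372%; on $2,500,000 that is $159,300.

$159,000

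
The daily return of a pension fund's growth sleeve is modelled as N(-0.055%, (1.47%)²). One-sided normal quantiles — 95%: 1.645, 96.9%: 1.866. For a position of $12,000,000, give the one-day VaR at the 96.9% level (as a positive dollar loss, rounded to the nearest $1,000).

VaR = −μ + z·σ = −(-0.055%) + 1.866 × 1.47% = 2.798%.
On $12,000,000: 0.02798 × $12,000,000 = $335,760.

$336,000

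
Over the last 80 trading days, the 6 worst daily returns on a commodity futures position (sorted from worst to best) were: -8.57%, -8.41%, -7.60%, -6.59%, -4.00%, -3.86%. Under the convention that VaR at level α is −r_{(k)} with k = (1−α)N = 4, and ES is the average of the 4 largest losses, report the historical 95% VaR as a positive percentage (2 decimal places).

6.59%

k = 4; the 4th lowest return is -6.59%, so VaR = 6.59%.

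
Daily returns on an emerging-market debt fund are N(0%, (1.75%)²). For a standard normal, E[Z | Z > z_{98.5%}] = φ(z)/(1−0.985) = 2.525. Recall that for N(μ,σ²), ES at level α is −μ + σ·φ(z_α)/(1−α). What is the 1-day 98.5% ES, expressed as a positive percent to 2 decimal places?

4.42%

ES = 1.75% × 2.525 = 4.419%.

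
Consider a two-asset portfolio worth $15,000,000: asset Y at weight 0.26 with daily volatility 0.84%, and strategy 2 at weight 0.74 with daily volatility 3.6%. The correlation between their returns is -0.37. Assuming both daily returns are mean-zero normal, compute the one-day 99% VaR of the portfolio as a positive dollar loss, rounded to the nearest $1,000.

σ_p² = 0.26²·0.84² + 0.74²·3.6² + 2·-0.37·0.26·0.74·0.84·3.6 = 6.7140 (%²).
σ_p = √6.7140 = 2.591%.
At 99%, z = 2.326.
VaR = 2.326 × 2.591% = 6.027%; on $15,000,000 that is $904,050.

$904,000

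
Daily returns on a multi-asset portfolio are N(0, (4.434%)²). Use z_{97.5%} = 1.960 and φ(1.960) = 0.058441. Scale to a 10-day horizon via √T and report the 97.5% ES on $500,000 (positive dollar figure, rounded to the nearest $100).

$163,900

σ_{10d} = 4.434% × √10 = 14.022%.
ES multiplier = φ(z)/(1−α) = 0.058441/0.025 = 2.338.
ES = 14.022% × 2.338 = 32.783%; on $500,000: $163,915.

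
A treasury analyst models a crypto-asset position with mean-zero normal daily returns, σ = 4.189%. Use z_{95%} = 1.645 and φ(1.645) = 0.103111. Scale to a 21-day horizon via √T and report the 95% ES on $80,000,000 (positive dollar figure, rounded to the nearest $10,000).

$31,670,000

σ_{21d} = 4.189% × √21 = 19.196%.
ES multiplier = φ(z)/(1−α) = 0.103111/0.05 = 2.062.
ES = 19.196% × 2.062 = 39.582%; on $80,000,000: $31,665,600.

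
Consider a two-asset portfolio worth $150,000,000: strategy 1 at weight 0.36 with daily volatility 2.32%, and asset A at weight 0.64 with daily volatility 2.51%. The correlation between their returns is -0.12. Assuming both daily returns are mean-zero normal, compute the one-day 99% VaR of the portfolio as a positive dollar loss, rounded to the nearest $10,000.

σ_p² = 0.36²·2.32² + 0.64²·2.51² + 2·-0.12·0.36·0.64·2.32·2.51 = 2.9561 (%²).
σ_p = √2.9561 = 1.719%.
At 99%, z = 2.326.
VaR = 2.326 × 1.719% = 3.998%; on $150,000,000 that is $5,997,000.

$6,000,000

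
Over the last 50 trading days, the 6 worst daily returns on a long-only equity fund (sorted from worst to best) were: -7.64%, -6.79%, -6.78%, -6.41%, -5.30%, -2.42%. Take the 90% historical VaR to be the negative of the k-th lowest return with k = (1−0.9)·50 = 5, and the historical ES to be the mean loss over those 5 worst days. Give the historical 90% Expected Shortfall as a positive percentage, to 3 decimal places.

The 5 worst returns sum to -32.92%.
ES = −(-32.92%) / 5 = 6.584%.

6.584%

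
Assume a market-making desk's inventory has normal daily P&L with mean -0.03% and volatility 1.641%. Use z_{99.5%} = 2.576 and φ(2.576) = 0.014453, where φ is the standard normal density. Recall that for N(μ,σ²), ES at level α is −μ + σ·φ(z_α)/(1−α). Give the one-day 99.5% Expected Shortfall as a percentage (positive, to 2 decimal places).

Tail multiplier: φ(z)/(1−α) = 0.014453 / 0.005 = 2.891.
ES = −(-0.03%) + 1.641% × 2.891 = 4.774%.

4.77%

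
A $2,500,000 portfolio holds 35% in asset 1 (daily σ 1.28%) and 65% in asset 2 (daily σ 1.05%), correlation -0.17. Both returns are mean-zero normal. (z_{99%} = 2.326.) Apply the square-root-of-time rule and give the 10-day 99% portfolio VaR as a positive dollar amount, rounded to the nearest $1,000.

σ_p = √(0.35²·1.28² + 0.65²·1.05² + 2·-0.17·0.35·0.65·1.28·1.05) = 0.750%.
σ_{10d} = 0.750% × √10 = 2.372%.
VaR = 2.326 × 2.372% = 5.517%; on $2,500,000 that is $137,925.

$138,000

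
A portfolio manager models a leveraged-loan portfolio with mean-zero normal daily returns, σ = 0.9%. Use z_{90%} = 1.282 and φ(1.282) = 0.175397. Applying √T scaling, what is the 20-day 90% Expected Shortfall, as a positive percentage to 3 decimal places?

7.060%

σ_{20d} = 0.9% × √20 = 4.025%.
ES multiplier = φ(z)/(1−α) = 0.175397/0.1 = 1.754.
ES = 4.025% × 1.754 = 7.060%.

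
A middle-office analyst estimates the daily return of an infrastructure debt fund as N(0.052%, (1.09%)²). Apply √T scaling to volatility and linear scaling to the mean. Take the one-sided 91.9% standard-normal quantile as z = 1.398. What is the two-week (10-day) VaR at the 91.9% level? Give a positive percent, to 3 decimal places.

σ_{10d} = 1.09% × √10 = 3.447%; μ_{10d} = 10 × 0.052% = 0.520%.
VaR = −(0.520%) + 1.398 × 3.447% = 4.299%.

4.299%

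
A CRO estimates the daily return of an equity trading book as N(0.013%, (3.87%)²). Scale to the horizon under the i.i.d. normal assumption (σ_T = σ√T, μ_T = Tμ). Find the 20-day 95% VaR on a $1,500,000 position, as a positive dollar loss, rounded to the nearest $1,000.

At 95%, z = 1.645.
σ_{20d} = 3.87% × √20 = 17.307%; μ_{20d} = 20 × 0.013% = 0.260%.
VaR = −(0.260%) + 1.645 × 17.307% = 28.210%.
On $1,500,000: 0.28210 × $1,500,000 = $423,150.

$423,000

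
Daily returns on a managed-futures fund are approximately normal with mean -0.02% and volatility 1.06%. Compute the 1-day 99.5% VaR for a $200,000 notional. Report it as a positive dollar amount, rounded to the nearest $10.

At 99.5% one-sided, z = 2.576.
VaR = −μ + z·σ = −(-0.02%) + 2.576 × 1.06% = 2.751%.
On $200,000: 0.02751 × $200,000 = $5,502.

$5,500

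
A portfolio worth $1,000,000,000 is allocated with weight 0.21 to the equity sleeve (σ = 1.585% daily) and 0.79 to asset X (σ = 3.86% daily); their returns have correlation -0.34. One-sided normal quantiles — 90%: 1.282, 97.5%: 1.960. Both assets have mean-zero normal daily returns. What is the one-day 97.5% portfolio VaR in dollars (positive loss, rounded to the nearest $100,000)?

$57,900,000

σ_p² = 0.21²·1.585² + 0.79²·3.86² + 2·-0.34·0.21·0.79·1.585·3.86 = 8.7194 (%²).
σ_p = √8.7194 = 2.953%.
VaR = 1.960 × 2.953% = 5.788%; on $1,000,000,000 that is $57,880,000.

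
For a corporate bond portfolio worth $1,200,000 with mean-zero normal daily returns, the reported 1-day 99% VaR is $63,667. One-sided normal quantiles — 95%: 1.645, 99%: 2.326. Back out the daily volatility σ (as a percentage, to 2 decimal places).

VaR as a fraction: $63,667 / $1,200,000 = 5.306%.
σ = VaR / z = 5.306% / 2.326 = 2.281%.

2.28%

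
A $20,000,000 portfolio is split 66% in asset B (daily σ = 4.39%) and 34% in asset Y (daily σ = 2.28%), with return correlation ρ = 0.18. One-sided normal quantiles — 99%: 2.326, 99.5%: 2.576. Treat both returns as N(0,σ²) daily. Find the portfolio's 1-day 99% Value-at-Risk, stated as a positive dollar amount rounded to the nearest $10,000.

σ_p² = 0.66²·4.39² + 0.34²·2.28² + 2·0.18·0.66·0.34·4.39·2.28 = 9.8044 (%²).
σ_p = √9.8044 = 3.131%.
VaR = 2.326 × 3.131% = 7.283%; on $20,000,000 that is $1,456,600.

$1,460,000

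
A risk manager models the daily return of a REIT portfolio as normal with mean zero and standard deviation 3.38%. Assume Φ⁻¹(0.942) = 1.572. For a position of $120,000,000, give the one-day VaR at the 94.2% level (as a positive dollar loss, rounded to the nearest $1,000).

$6,376,000

VaR = z·σ = 1.572 × 3.38% = 5.313%.
On $120,000,000: 0.05313 × $120,000,000 = $6,375,600.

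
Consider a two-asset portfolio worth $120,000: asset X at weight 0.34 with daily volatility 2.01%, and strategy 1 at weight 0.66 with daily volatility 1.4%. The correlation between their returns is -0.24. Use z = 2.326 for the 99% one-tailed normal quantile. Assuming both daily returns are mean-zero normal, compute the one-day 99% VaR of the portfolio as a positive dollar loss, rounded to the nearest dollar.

σ_p² = 0.34²·2.01² + 0.66²·1.4² + 2·-0.24·0.34·0.66·2.01·1.4 = 1.0177 (%²).
σ_p = √1.0177 = 1.009%.
VaR = 2.326 × 1.009% = 2.347%; on $120,000 that is $2,816.

$2,816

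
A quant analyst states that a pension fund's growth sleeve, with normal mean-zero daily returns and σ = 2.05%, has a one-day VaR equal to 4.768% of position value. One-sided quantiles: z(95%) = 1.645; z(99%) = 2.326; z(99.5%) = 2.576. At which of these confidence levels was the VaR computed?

Implied z = VaR/σ = 4.768 / 2.05 = 2.326.
This matches z(99%) = 2.326.

99%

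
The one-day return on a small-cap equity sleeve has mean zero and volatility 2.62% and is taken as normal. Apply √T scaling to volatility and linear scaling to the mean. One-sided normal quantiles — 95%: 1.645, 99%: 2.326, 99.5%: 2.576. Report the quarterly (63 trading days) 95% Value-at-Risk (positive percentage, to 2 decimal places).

34.21%

σ_{63d} = 2.62% × √63 = 20.796%.
VaR = 1.645 × 20.796% = 34.209%.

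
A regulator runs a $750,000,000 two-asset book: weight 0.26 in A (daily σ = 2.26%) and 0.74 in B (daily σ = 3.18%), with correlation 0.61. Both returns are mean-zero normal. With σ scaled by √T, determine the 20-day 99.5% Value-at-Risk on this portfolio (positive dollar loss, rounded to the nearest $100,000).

$237,700,000

σ_p = √(0.26²·2.26² + 0.74²·3.18² + 2·0.61·0.26·0.74·2.26·3.18) = 2.751%.
σ_{20d} = 2.751% × √20 = 12.303%.
z(99.5%) = 2.576.
VaR = 2.576 × 12.303% = 31.693%; on $750,000,000 that is $237,697,500.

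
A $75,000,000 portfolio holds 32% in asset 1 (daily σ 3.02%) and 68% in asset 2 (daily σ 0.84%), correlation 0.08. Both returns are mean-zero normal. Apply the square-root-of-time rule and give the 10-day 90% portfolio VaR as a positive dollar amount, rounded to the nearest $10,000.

σ_p = √(0.32²·3.02² + 0.68²·0.84² + 2·0.08·0.32·0.68·3.02·0.84) = 1.161%.
σ_{10d} = 1.161% × √10 = 3.671%.
z(90%) = 1.282.
VaR = 1.282 × 3.671% = 4.706%; on $75,000,000 that is $3,529,500.

$3,530,000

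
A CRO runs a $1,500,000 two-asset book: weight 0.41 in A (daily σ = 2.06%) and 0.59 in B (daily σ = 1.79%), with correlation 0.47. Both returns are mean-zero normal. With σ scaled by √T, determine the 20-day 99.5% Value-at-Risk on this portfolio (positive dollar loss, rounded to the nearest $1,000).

σ_p = √(0.41²·2.06² + 0.59²·1.79² + 2·0.47·0.41·0.59·2.06·1.79) = 1.633%.
σ_{20d} = 1.633% × √20 = 7.303%.
z(99.5%) = 2.576.
VaR = 2.576 × 7.303% = 18.813%; on $1,500,000 that is $282,195.

$282,000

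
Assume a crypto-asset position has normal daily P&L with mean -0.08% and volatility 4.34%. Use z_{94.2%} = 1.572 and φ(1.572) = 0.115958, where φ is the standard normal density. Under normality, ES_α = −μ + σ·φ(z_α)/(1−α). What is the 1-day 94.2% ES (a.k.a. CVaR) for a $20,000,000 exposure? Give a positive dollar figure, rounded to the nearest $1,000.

Tail multiplier: φ(z)/(1−α) = 0.115958 / 0.058 = 1.999.
ES = −(-0.08%) + 4.34% × 1.999 = 8.756%.
On $20,000,000: 0.08756 × $20,000,000 = $1,751,200.

$1,751,000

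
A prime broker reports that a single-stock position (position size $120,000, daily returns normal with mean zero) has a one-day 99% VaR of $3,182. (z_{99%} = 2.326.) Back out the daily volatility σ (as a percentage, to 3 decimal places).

1.140%

VaR as a fraction: $3,182 / $120,000 = 2.652%.
σ = VaR / z = 2.652% / 2.326 = 1.140%.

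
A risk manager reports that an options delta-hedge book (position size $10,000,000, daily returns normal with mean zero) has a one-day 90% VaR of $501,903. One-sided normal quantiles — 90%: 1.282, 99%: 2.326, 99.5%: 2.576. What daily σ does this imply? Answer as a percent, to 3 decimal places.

VaR as a fraction: $501,903 / $10,000,000 = 5.019%.
σ = VaR / z = 5.019% / 1.282 = 3.915%.

3.915%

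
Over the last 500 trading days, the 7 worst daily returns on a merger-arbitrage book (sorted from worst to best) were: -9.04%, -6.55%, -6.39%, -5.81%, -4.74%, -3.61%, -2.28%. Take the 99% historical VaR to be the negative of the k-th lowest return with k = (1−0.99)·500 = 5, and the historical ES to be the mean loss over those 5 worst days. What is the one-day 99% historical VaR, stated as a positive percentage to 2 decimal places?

k = 5; the 5th lowest return is -4.74%, so VaR = 4.74%.

4.74%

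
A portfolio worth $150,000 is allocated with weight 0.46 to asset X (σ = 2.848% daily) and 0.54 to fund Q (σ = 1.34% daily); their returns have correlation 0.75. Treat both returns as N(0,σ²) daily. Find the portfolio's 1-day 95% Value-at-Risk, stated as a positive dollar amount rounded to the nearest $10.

σ_p² = 0.46²·2.848² + 0.54²·1.34² + 2·0.75·0.46·0.54·2.848·1.34 = 3.6619 (%²).
σ_p = √3.6619 = 1.914%.
At 95%, z = 1.645.
VaR = 1.645 × 1.914% = 3.149%; on $150,000 that is $4,724.

$4,720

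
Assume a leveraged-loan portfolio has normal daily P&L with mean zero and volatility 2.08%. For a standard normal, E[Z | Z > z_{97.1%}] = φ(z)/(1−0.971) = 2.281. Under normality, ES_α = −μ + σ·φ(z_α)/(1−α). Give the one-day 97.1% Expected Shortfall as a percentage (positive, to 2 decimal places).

ES = 2.08% × 2.281 = 4.744%.

4.74%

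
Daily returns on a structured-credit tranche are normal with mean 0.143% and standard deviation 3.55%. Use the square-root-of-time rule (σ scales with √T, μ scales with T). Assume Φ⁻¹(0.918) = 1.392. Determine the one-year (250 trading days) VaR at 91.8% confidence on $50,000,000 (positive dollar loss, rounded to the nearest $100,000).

$21,200,000

σ_{250d} = 3.55% × √250 = 56.130%; μ_{250d} = 250 × 0.143% = 35.750%.
VaR = −(35.750%) + 1.392 × 56.130% = 42.383%.
On $50,000,000: 0.42383 × $50,000,000 = $21,191,500.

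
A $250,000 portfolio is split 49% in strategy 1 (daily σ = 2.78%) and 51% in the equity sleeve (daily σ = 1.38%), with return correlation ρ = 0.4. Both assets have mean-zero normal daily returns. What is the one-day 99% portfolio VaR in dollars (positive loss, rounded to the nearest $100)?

$10,300

σ_p² = 0.49²·2.78² + 0.51²·1.38² + 2·0.4·0.49·0.51·2.78·1.38 = 3.1179 (%²).
σ_p = √3.1179 = 1.766%.
At 99%, z = 2.326.
VaR = 2.326 × 1.766% = 4.108%; on $250,000 that is $10,270.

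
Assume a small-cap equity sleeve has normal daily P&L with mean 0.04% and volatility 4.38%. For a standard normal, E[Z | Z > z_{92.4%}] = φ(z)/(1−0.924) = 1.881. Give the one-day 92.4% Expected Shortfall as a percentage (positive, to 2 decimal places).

ES = −(0.04%) + 4.38% × 1.881 = 8.199%.

8.20%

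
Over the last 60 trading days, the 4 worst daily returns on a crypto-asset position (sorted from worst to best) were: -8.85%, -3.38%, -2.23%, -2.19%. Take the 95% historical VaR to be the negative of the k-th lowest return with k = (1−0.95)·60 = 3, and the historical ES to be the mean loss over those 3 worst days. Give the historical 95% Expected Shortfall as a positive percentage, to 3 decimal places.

4.820%

The 3 worst returns sum to -14.46%.
ES = −(-14.46%) / 3 = 4.82% ≈ 4.820%.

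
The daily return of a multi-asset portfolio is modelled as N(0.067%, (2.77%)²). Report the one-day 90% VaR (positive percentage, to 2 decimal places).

At 90% one-sided, z = 1.282.
VaR = −μ + z·σ = −(0.067%) + 1.282 × 2.77% = 3.484%.

3.48%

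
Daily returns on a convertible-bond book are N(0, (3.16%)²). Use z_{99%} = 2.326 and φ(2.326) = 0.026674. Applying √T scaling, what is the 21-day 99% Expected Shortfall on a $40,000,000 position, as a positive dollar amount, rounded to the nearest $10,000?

σ_{21d} = 3.16% × √21 = 14.481%.
ES multiplier = φ(z)/(1−α) = 0.026674/0.01 = 2.667.
ES = 14.481% × 2.667 = 38.621%; on $40,000,000: $15,448,400.

$15,450,000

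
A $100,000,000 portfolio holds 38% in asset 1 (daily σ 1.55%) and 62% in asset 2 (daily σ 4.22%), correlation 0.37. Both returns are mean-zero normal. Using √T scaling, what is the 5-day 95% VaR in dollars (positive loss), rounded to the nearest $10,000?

$10,620,000

σ_p = √(0.38²·1.55² + 0.62²·4.22² + 2·0.37·0.38·0.62·1.55·4.22) = 2.887%.
σ_{5d} = 2.887% × √5 = 6.456%.
z(95%) = 1.645.
VaR = 1.645 × 6.456% = 10.620%; on $100,000,000 that is $10,620,000.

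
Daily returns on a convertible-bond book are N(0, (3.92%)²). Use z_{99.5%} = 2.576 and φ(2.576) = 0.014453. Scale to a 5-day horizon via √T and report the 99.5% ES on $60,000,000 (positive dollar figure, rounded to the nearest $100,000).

$15,200,000

σ_{5d} = 3.92% × √5 = 8.765%.
ES multiplier = φ(z)/(1−α) = 0.014453/0.005 = 2.891.
ES = 8.765% × 2.891 = 25.340%; on $60,000,000: $15,204,000.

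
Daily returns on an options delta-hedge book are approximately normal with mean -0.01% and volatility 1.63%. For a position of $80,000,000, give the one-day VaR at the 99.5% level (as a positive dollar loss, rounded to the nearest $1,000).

At 99.5% one-sided, z = 2.576.
VaR = −μ + z·σ = −(-0.01%) + 2.576 × 1.63% = 4.209%.
On $80,000,000: 0.04209 × $80,000,000 = $3,367,200.

$3,367,000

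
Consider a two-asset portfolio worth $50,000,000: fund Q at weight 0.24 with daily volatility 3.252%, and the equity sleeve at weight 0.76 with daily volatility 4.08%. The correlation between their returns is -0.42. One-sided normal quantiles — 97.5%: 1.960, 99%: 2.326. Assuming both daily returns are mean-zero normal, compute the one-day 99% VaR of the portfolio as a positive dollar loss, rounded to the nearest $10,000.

$3,330,000

σ_p² = 0.24²·3.252² + 0.76²·4.08² + 2·-0.42·0.24·0.76·3.252·4.08 = 8.1912 (%²).
σ_p = √8.1912 = 2.862%.
VaR = 2.326 × 2.862% = 6.657%; on $50,000,000 that is $3,328,500.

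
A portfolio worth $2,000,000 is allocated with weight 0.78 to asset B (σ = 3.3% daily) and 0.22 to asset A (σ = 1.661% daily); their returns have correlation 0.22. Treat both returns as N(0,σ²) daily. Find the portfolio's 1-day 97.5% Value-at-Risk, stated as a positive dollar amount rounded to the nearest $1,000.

σ_p² = 0.78²·3.3² + 0.22²·1.661² + 2·0.22·0.78·0.22·3.3·1.661 = 7.1729 (%²).
σ_p = √7.1729 = 2.678%.
At 97.5%, z = 1.960.
VaR = 1.960 × 2.678% = 5.249%; on $2,000,000 that is $104,980.

$105,000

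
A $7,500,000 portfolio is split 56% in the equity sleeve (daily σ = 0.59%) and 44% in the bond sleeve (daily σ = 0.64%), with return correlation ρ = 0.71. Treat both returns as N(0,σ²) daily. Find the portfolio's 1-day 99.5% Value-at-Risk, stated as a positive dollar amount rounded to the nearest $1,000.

$109,000

σ_p² = 0.56²·0.59² + 0.44²·0.64² + 2·0.71·0.56·0.44·0.59·0.64 = 0.3206 (%²).
σ_p = √0.3206 = 0.566%.
At 99.5%, z = 2.576.
VaR = 2.576 × 0.566% = 1.458%; on $7,500,000 that is $109,350.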